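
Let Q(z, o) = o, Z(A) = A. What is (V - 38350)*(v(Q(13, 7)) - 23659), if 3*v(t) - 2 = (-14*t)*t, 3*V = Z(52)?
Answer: 2746957226/3 ≈ 9.1565e+8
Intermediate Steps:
V = 52/3 (V = (1/3)*52 = 52/3 ≈ 17.333)
v(t) = 2/3 - 14*t**2/3 (v(t) = 2/3 + ((-14*t)*t)/3 = 2/3 + (-14*t**2)/3 = 2/3 - 14*t**2/3)
(V - 38350)*(v(Q(13, 7)) - 23659) = (52/3 - 38350)*((2/3 - 14/3*7**2) - 23659) = -114998*((2/3 - 14/3*49) - 23659)/3 = -114998*((2/3 - 686/3) - 23659)/3 = -114998*(-228 - 23659)/3 = -114998/3*(-23887) = 2746957226/3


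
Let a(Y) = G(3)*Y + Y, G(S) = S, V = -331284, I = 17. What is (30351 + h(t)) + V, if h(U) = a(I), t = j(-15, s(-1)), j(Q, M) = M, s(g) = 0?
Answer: -300865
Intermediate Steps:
t = 0
a(Y) = 4*Y (a(Y) = 3*Y + Y = 4*Y)
h(U) = 68 (h(U) = 4*17 = 68)
(30351 + h(t)) + V = (30351 + 68) - 331284 = 30419 - 331284 = -300865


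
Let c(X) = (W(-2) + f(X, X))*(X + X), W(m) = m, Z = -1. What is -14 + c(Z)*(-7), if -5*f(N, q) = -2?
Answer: -182/5 ≈ -36.400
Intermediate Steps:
f(N, q) = ⅖ (f(N, q) = -⅕*(-2) = ⅖)
c(X) = -16*X/5 (c(X) = (-2 + ⅖)*(X + X) = -16*X/5)
-14 + c(Z)*(-7) = -14 - 16/5*(-1)*(-7) = -14 + (16/5)*(-7) = -14 - 112/5 = -182/5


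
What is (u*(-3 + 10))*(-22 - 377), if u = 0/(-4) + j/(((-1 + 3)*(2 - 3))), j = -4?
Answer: -5586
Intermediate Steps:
u = 2 (u = 0/(-4) - 4*1/((-1 + 3)*(2 - 3)) = 0*(-1/4) - 4/(2*(-1)) = 0 - 4/(-2) = 0 - 4*(-1/2) = 0 + 2 = 2)
(u*(-3 + 10))*(-22 - 377) = (2*(-3 + 10))*(-22 - 377) = (2*7)*(-399) = 14*(-399) = -5586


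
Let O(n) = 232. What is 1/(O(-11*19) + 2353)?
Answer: 1/2585 ≈ 0.00038685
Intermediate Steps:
1/(O(-11*19) + 2353) = 1/(232 + 2353) = 1/2585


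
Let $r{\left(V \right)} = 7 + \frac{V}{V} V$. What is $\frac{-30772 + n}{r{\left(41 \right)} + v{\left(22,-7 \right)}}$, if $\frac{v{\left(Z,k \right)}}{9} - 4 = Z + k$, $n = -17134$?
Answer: $- \frac{47906}{219} \approx -218.75$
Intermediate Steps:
$v{\left(Z,k \right)} = 36 + 9 Z + 9 k$ ($v{\left(Z,k \right)} = 36 + 9 \left(Z + k\right) = 36 + \left(9 Z + 9 k\right) = 36 + 9 Z + 9 k$)
$r{\left(V \right)} = 7 + V$ ($r{\left(V \right)} = 7 + 1 V = 7 + V$)
$\frac{-30772 + n}{r{\left(41 \right)} + v{\left(22,-7 \right)}} = \frac{-30772 - 17134}{\left(7 + 41\right) + \left(36 + 9 \cdot 22 + 9 \left(-7\right)\right)} = - \frac{47906}{48 + \left(36 + 198 - 63\right)} = - \frac{47906}{48 + 171} = - \frac{47906}{219}$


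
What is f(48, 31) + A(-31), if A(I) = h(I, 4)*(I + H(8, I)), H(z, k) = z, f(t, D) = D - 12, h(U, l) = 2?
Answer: -27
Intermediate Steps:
f(t, D) = -12 + D
A(I) = 16 + 2*I (A(I) = 2*(I + 8) = 2*(8 + I) = 16 + 2*I)
f(48, 31) + A(-31) = (-12 + 31) + (16 + 2*(-31)) = 19 + (16 - 62) = 19 - 46 = -27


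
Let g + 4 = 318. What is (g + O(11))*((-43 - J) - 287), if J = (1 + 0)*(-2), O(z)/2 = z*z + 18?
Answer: -194176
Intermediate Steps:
g = 314 (g = -4 + 318 = 314)
O(z) = 36 + 2*z² (O(z) = 2*(z*z + 18) = 2*(z² + 18) = 2*(18 + z²) = 36 + 2*z²)
J = -2 (J = 1*(-2) = -2)
(g + O(11))*((-43 - J) - 287) = (314 + (36 + 2*11²))*((-43 - 1*(-2)) - 287) = (314 + (36 + 2*121))*((-43 + 2) - 287) = (314 + (36 + 242))*(-41 - 287) = (314 + 278)*(-328) = 592*(-328) = -194176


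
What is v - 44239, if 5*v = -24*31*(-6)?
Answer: -216731/5 ≈ -43346.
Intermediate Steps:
v = 4464/5 (v = (-24*31*(-6))/5 = (-744*(-6))/5 = (⅕)*4464 = 4464/5 ≈ 892.80)
v - 44239 = 4464/5 - 44239 = -216731/5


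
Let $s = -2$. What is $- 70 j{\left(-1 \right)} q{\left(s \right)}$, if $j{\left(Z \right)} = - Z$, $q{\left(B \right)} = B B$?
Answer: $-280$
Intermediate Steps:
$q{\left(B \right)} = B^{2}$
$- 70 j{\left(-1 \right)} q{\left(s \right)} = - 70 \left(\left(-1\right) \left(-1\right)\right) \left(-2\right)^{2} = \left(-70\right) 1 \cdot 4 = \left(-70\right) 4 = -280$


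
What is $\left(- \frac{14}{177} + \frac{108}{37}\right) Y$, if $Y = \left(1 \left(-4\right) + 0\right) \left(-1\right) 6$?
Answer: $\frac{148784}{2183} \approx 68.156$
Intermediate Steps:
$Y = 24$ ($Y = \left(-4 + 0\right) \left(-1\right) 6 = \left(-4\right) \left(-1\right) 6 = 4 \cdot 6 = 24$)
$\left(- \frac{14}{177} + \frac{108}{37}\right) Y = \left(- \frac{14}{177} + \frac{108}{37}\right) 24 = \frac{18598}{6549} \cdot 24 = \frac{148784}{2183}$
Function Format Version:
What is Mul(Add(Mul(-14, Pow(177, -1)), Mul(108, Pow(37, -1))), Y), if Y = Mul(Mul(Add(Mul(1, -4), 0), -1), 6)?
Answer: Rational(148784, 2183) ≈ 68.156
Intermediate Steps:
Y = 24 (Y = Mul(Mul(Add(-4, 0), -1), 6) = Mul(Mul(-4, -1), 6) = Mul(4, 6) = 24)
Mul(Add(Mul(-14, Pow(177, -1)), Mul(108, Pow(37, -1))), Y) = Mul(Add(Mul(-14, Pow(177, -1)), Mul(108, Pow(37, -1))), 24) = Mul(Add(Mul(-14, Rational(1, 177)), Mul(108, Rational(1, 37))), 24) = Mul(Add(Rational(-14, 177), Rational(108, 37)), 24) = Mul(Rational(18598, 6549), 24) = Rational(148784, 2183)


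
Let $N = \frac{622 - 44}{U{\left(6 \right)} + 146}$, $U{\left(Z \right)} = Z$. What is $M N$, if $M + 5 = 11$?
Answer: $\frac{867}{38} \approx 22.816$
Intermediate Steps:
$M = 6$ ($M = -5 + 11 = 6$)
$N = \frac{289}{76}$ ($N = \frac{622 - 44}{6 + 146} = \frac{578}{152} = 578 \cdot \frac{1}{152} = \frac{289}{76} \approx 3.8026$)
$M N = 6 \cdot \frac{289}{76} = \frac{867}{38}$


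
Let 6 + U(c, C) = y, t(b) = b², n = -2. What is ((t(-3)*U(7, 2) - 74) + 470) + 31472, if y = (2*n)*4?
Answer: 31670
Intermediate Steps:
y = -16 (y = (2*(-2))*4 = -4*4 = -16)
U(c, C) = -22 (U(c, C) = -6 - 16 = -22)
((t(-3)*U(7, 2) - 74) + 470) + 31472 = (((-3)²*(-22) - 74) + 470) + 31472 = ((9*(-22) - 74) + 470) + 31472 = ((-198 - 74) + 470) + 31472 = (-272 + 470) + 31472 = 198 + 31472 = 31670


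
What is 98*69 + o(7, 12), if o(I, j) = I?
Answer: 6769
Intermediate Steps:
98*69 + o(7, 12) = 98*69 + 7 = 6762 + 7 = 6769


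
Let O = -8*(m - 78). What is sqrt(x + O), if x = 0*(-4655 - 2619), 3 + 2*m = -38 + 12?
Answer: 2*sqrt(185) ≈ 27.203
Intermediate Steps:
m = -29/2 (m = -3/2 + (-38 + 12)/2 = -3/2 + (1/2)*(-26) = -3/2 - 13 = -29/2 ≈ -14.500)
O = 740 (O = -8*(-29/2 - 78) = -8*(-185/2) = 740)
x = 0 (x = 0*(-7274) = 0)
sqrt(x + O) = sqrt(0 + 740) = sqrt(740) = 2*sqrt(185)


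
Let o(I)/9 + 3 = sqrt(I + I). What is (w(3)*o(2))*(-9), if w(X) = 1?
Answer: 81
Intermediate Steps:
o(I) = -27 + 9*sqrt(2)*sqrt(I) (o(I) = -27 + 9*sqrt(I + I) = -27 + 9*sqrt(2*I) = -27 + 9*(sqrt(2)*sqrt(I)) = -27 + 9*sqrt(2)*sqrt(I))
(w(3)*o(2))*(-9) = (1*(-27 + 9*sqrt(2)*sqrt(2)))*(-9) = (1*(-27 + 18))*(-9) = (1*(-9))*(-9) = -9*(-9) = 81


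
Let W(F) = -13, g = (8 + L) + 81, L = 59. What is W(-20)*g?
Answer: -1924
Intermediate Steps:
g = 148 (g = (8 + 59) + 81 = 67 + 81 = 148)
W(-20)*g = -13*148 = -1924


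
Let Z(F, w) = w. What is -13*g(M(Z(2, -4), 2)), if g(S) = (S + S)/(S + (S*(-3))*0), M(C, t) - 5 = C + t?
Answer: -26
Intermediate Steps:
M(C, t) = 5 + C + t (M(C, t) = 5 + (C + t) = 5 + C + t)
g(S) = 2 (g(S) = (2*S)/(S - 3*S*0) = (2*S)/(S + 0) = (2*S)/S = 2)
-13*g(M(Z(2, -4), 2)) = -13*2 = -26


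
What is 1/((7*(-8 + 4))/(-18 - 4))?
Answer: 11/14 ≈ 0.78571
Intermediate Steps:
1/((7*(-8 + 4))/(-18 - 4)) = 1/((7*(-4))/(-22)) = 1/(-28*(-1/22)) = 1/(14/11) = 11/14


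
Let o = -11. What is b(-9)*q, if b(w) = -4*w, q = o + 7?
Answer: -144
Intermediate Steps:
q = -4 (q = -11 + 7 = -4)
b(-9)*q = -4*(-9)*(-4) = 36*(-4) = -144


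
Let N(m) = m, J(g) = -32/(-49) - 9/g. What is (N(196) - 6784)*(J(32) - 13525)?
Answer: 34927298199/392 ≈ 8.9100e+7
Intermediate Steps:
J(g) = 32/49 - 9/g (J(g) = -32*(-1/49) - 9/g = 32/49 - 9/g)
(N(196) - 6784)*(J(32) - 13525) = (196 - 6784)*((32/49 - 9/32) - 13525) = -6588*((32/49 - 9*1/32) - 13525) = -6588*((32/49 - 9/32) - 13525) = -6588*(583/1568 - 13525) = -6588*(-21206617/1568) = 34927298199/392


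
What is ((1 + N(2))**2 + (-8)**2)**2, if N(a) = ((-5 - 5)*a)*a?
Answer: 2512225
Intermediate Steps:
N(a) = -10*a**2 (N(a) = (-10*a)*a = -10*a**2)
((1 + N(2))**2 + (-8)**2)**2 = ((1 - 10*2**2)**2 + (-8)**2)**2 = ((1 - 10*4)**2 + 64)**2 = ((1 - 40)**2 + 64)**2 = ((-39)**2 + 64)**2 = (1521 + 64)**2 = 1585**2 = 2512225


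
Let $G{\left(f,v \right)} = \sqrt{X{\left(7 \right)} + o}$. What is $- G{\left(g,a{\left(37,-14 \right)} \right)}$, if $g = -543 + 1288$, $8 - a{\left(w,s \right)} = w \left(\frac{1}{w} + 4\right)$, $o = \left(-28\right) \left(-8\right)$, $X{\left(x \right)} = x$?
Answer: $- \sqrt{231} \approx -15.199$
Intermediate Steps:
$o = 224$
$a{\left(w,s \right)} = 8 - w \left(4 + \frac{1}{w}\right)$ ($a{\left(w,s \right)} = 8 - w \left(\frac{1}{w} + 4\right) = 8 - w \left(4 + \frac{1}{w}\right)$)
$g = 745$
$G{\left(f,v \right)} = \sqrt{231}$ ($G{\left(f,v \right)} = \sqrt{7 + 224} = \sqrt{231}$)
$- G{\left(g,a{\left(37,-14 \right)} \right)} = - \sqrt{231}$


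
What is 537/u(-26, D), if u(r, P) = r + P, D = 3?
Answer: -537/23 ≈ -23.348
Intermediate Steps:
u(r, P) = P + r
537/u(-26, D) = 537/(3 - 26) = 537/(-23) = 537*(-1/23) = -537/23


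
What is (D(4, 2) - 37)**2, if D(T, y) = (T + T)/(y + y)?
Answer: 1225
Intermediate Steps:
D(T, y) = T/y (D(T, y) = (2*T)/((2*y)) = (2*T)*(1/(2*y)) = T/y)
(D(4, 2) - 37)**2 = (4/2 - 37)**2 = (4*(1/2) - 37)**2 = (2 - 37)**2 = (-35)**2 = 1225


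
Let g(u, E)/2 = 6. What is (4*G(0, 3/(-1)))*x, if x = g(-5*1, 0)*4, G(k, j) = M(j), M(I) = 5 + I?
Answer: 384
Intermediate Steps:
g(u, E) = 12 (g(u, E) = 2*6 = 12)
G(k, j) = 5 + j
x = 48 (x = 12*4 = 48)
(4*G(0, 3/(-1)))*x = (4*(5 + 3/(-1)))*48 = (4*(5 + 3*(-1)))*48 = (4*(5 - 3))*48 = (4*2)*48 = 8*48 = 384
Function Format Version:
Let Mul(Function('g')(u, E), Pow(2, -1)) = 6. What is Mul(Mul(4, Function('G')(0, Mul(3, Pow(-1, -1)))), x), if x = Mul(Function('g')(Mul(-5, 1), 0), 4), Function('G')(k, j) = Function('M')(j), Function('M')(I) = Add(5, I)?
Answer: 384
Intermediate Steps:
Function('g')(u, E) = 12 (Function('g')(u, E) = Mul(2, 6) = 12)
Function('G')(k, j) = Add(5, j)
x = 48 (x = Mul(12, 4) = 48)
Mul(Mul(4, Function('G')(0, Mul(3, Pow(-1, -1)))), x) = Mul(Mul(4, Add(5, Mul(3, Pow(-1, -1)))), 48) = Mul(Mul(4, Add(5, Mul(3, -1))), 48) = Mul(Mul(4, Add(5, -3)), 48) = Mul(Mul(4, 2), 48) = Mul(8, 48) = 384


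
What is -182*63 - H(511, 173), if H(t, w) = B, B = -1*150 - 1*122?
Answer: -11194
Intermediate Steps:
B = -272 (B = -150 - 122 = -272)
H(t, w) = -272
-182*63 - H(511, 173) = -182*63 - 1*(-272) = -11466 + 272 = -11194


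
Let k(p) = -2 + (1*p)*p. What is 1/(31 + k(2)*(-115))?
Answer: -1/199 ≈ -0.0050251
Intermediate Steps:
k(p) = -2 + p**2 (k(p) = -2 + p*p = -2 + p**2)
1/(31 + k(2)*(-115)) = 1/(31 + (-2 + 2**2)*(-115)) = 1/(31 + (-2 + 4)*(-115)) = 1/(31 + 2*(-115)) = 1/(31 - 230) = 1/(-199) = -1/199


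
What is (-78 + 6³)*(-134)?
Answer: -18492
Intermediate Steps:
(-78 + 6³)*(-134) = (-78 + 216)*(-134) = 138*(-134) = -18492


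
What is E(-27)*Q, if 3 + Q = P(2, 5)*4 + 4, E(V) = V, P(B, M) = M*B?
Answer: -1107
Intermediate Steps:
P(B, M) = B*M
Q = 41 (Q = -3 + ((2*5)*4 + 4) = -3 + (10*4 + 4) = -3 + (40 + 4) = -3 + 44 = 41)
E(-27)*Q = -27*41 = -1107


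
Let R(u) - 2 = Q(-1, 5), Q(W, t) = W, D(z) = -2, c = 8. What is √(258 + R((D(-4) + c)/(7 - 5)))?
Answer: √259 ≈ 16.093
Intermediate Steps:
R(u) = 1 (R(u) = 2 - 1 = 1)
√(258 + R((D(-4) + c)/(7 - 5))) = √(258 + 1) = √259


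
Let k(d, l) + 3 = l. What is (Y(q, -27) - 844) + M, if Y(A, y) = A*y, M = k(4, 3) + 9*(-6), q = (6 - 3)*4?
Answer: -1222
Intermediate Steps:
k(d, l) = -3 + l
q = 12 (q = 3*4 = 12)
M = -54 (M = (-3 + 3) + 9*(-6) = 0 - 54 = -54)
(Y(q, -27) - 844) + M = (12*(-27) - 844) - 54 = (-324 - 844) - 54 = -1168 - 54 = -1222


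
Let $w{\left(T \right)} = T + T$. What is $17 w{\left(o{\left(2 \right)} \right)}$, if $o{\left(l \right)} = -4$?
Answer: $-136$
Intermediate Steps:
$w{\left(T \right)} = 2 T$
$17 w{\left(o{\left(2 \right)} \right)} = 17 \cdot 2 \left(-4\right) = 17 \left(-8\right) = -136$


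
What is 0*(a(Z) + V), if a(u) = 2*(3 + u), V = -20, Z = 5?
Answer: 0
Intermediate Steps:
a(u) = 6 + 2*u
0*(a(Z) + V) = 0*((6 + 2*5) - 20) = 0*((6 + 10) - 20) = 0*(16 - 20) = 0*(-4) = 0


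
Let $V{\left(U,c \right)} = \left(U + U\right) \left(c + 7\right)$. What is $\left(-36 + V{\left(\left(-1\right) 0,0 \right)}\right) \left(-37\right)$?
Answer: $1332$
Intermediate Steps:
$V{\left(U,c \right)} = 2 U \left(7 + c\right)$
$\left(-36 + V{\left(\left(-1\right) 0,0 \right)}\right) \left(-37\right) = \left(-36 + 2 \left(\left(-1\right) 0\right) \left(7 + 0\right)\right) \left(-37\right) = \left(-36 + 2 \cdot 0 \cdot 7\right) \left(-37\right) = \left(-36 + 0\right) \left(-37\right) = \left(-36\right) \left(-37\right) = 1332$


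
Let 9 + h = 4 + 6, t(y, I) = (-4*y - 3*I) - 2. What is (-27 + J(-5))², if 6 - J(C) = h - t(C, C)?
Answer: 121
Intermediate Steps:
t(y, I) = -2 - 4*y - 3*I
h = 1 (h = -9 + (4 + 6) = -9 + 10 = 1)
J(C) = 3 - 7*C (J(C) = 6 - (1 - (-2 - 4*C - 3*C)) = 6 - (1 - (-2 - 7*C)) = 6 - (1 + (2 + 7*C)) = 6 - (3 + 7*C) = 6 + (-3 - 7*C) = 3 - 7*C)
(-27 + J(-5))² = (-27 + (3 - 7*(-5)))² = (-27 + (3 + 35))² = (-27 + 38)² = 11² = 121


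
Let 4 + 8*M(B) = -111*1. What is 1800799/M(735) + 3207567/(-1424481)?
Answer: -6840666850919/54605105 ≈ -1.2528e+5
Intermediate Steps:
M(B) = -115/8 (M(B) = -½ + (-111*1)/8 = -½ + (⅛)*(-111) = -½ - 111/8 = -115/8)
1800799/M(735) + 3207567/(-1424481) = 1800799/(-115/8) + 3207567/(-1424481) = 1800799*(-8/115) + 3207567*(-1/1424481) = -14406392/115 - 1069189/474827 = -6840666850919/54605105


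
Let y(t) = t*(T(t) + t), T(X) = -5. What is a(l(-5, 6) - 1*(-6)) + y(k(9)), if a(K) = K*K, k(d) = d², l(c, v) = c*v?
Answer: 6732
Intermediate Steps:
a(K) = K²
y(t) = t*(-5 + t)
a(l(-5, 6) - 1*(-6)) + y(k(9)) = (-5*6 - 1*(-6))² + 9²*(-5 + 9²) = (-30 + 6)² + 81*(-5 + 81) = (-24)² + 81*76 = 576 + 6156 = 6732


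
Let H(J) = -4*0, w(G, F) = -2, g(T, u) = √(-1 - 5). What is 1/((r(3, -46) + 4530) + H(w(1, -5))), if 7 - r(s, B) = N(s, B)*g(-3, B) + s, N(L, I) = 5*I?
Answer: 2267/10437278 - 115*I*√6/10437278 ≈ 0.0002172 - 2.6989e-5*I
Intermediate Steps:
g(T, u) = I*√6 (g(T, u) = √(-6) = I*√6)
r(s, B) = 7 - s - 5*I*B*√6 (r(s, B) = 7 - ((5*B)*(I*√6) + s) = 7 - (5*I*B*√6 + s) = 7 - (s + 5*I*B*√6) = 7 + (-s - 5*I*B*√6) = 7 - s - 5*I*B*√6)
H(J) = 0
1/((r(3, -46) + 4530) + H(w(1, -5))) = 1/(((7 - 1*3 - 5*I*(-46)*√6) + 4530) + 0) = 1/(((7 - 3 + 230*I*√6) + 4530) + 0) = 1/(((4 + 230*I*√6) + 4530) + 0) = 1/((4534 + 230*I*√6) + 0) = 1/(4534 + 230*I*√6)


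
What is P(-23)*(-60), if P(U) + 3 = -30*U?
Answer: -41220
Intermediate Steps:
P(U) = -3 - 30*U
P(-23)*(-60) = (-3 - 30*(-23))*(-60) = (-3 + 690)*(-60) = 687*(-60) = -41220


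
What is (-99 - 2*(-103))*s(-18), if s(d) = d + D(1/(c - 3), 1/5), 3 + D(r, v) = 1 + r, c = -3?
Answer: -12947/6 ≈ -2157.8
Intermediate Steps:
D(r, v) = -2 + r (D(r, v) = -3 + (1 + r) = -2 + r)
s(d) = -13/6 + d (s(d) = d + (-2 + 1/(-3 - 3)) = d + (-2 + 1/(-6)) = d + (-2 - 1/6) = d - 13/6 = -13/6 + d)
(-99 - 2*(-103))*s(-18) = (-99 - 2*(-103))*(-13/6 - 18) = (-99 + 206)*(-121/6) = 107*(-121/6) = -12947/6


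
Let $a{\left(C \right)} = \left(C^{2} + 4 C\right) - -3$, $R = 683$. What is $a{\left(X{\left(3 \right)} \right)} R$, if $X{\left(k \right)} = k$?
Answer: $16392$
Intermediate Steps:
$a{\left(C \right)} = 3 + C^{2} + 4 C$ ($a{\left(C \right)} = \left(C^{2} + 4 C\right) + \left(-6 + 9\right) = \left(C^{2} + 4 C\right) + 3 = 3 + C^{2} + 4 C$)
$a{\left(X{\left(3 \right)} \right)} R = \left(3 + 3^{2} + 4 \cdot 3\right) 683 = \left(3 + 9 + 12\right) 683 = 24 \cdot 683 = 16392$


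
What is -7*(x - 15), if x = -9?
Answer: 168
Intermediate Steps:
-7*(x - 15) = -7*(-9 - 15) = -7*(-24) = 168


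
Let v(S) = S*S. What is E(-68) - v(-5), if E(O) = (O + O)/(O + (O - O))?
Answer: -23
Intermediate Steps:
E(O) = 2 (E(O) = (2*O)/(O + 0) = (2*O)/O = 2)
v(S) = S²
E(-68) - v(-5) = 2 - 1*(-5)² = 2 - 1*25 = 2 - 25 = -23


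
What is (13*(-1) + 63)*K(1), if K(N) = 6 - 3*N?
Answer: 150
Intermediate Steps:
(13*(-1) + 63)*K(1) = (13*(-1) + 63)*(6 - 3*1) = (-13 + 63)*(6 - 3) = 50*3 = 150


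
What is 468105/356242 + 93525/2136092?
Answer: 516616439355/380482843132 ≈ 1.3578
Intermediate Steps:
468105/356242 + 93525/2136092 = 516616439355/380482843132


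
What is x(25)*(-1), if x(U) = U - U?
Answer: 0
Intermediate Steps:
x(U) = 0
x(25)*(-1) = 0*(-1) = 0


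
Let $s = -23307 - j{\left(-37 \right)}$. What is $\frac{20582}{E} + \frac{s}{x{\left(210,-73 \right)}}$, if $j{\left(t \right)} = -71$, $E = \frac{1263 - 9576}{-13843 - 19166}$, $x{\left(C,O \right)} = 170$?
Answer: $\frac{66495588}{815} \approx 81590.0$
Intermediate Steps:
$E = \frac{2771}{11003}$ ($E = - \frac{8313}{-33009} = \left(-8313\right) \left(- \frac{1}{33009}\right) = \frac{2771}{11003} \approx 0.25184$)
$s = -23236$ ($s = -23307 - -71 = -23307 + 71 = -23236$)
$\frac{20582}{E} + \frac{s}{x{\left(210,-73 \right)}} = \frac{20582}{\frac{2771}{11003}} - \frac{23236}{170} = 20582 \cdot \frac{11003}{2771} - \frac{11618}{85} = \frac{226463746}{2771} - \frac{11618}{85} = \frac{66495588}{815}$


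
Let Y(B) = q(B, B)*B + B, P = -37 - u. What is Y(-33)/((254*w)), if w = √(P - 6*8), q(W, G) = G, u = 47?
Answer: -8*I*√33/127 ≈ -0.36186*I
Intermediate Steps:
P = -84 (P = -37 - 1*47 = -37 - 47 = -84)
Y(B) = B + B² (Y(B) = B*B + B = B² + B = B + B²)
w = 2*I*√33 (w = √(-84 - 6*8) = √(-84 - 48) = √(-132) = 2*I*√33 ≈ 11.489*I)
Y(-33)/((254*w)) = (-33*(1 - 33))/((254*(2*I*√33))) = (-33*(-32))/((508*I*√33)) = 1056*(-I*√33/16764) = -8*I*√33/127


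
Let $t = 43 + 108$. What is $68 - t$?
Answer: $-83$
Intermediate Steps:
$t = 151$
$68 - t = 68 - 151 = -83$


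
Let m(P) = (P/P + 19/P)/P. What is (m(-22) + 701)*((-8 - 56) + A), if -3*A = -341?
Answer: 50552869/1452 ≈ 34816.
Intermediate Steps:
A = 341/3 (A = -1/3*(-341) = 341/3 ≈ 113.67)
m(P) = (1 + 19/P)/P
(m(-22) + 701)*((-8 - 56) + A) = ((19 - 22)/(-22)**2 + 701)*((-8 - 56) + 341/3) = ((1/484)*(-3) + 701)*(-64 + 341/3) = (-3/484 + 701)*(149/3) = (339281/484)*(149/3) = 50552869/1452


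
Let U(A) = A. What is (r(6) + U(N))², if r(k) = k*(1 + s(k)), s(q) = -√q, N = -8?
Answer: 220 + 24*√6 ≈ 278.79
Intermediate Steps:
r(k) = k*(1 - √k)
(r(6) + U(N))² = ((6 - 6^(3/2)) - 8)² = ((6 - 6*√6) - 8)² = (-2 - 6*√6)²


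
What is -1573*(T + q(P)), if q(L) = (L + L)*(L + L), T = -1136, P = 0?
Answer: 1786928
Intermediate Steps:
q(L) = 4*L**2 (q(L) = (2*L)*(2*L) = 4*L**2)
-1573*(T + q(P)) = -1573*(-1136 + 4*0**2) = -1573*(-1136 + 4*0) = -1573*(-1136 + 0) = -1573*(-1136) = 1786928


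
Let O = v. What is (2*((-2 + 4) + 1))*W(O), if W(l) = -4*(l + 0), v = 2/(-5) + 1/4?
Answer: 18/5 ≈ 3.6000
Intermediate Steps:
v = -3/20 (v = 2*(-1/5) + 1*(1/4) = -2/5 + 1/4 = -3/20 ≈ -0.15000)
O = -3/20 ≈ -0.15000
W(l) = -4*l
(2*((-2 + 4) + 1))*W(O) = (2*((-2 + 4) + 1))*(-4*(-3/20)) = (2*(2 + 1))*(3/5) = (2*3)*(3/5) = 6*(3/5) = 18/5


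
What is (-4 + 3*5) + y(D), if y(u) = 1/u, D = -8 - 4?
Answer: 131/12 ≈ 10.917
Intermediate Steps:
D = -12
(-4 + 3*5) + y(D) = (-4 + 3*5) + 1/(-12) = (-4 + 15) - 1/12 = 11 - 1/12 = 131/12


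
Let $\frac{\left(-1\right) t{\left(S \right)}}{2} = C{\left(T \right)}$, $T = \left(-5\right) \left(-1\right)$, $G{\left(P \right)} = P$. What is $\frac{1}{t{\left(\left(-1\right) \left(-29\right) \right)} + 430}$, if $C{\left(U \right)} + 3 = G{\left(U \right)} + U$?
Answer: $\frac{1}{416} \approx 0.0024038$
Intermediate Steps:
$T = 5$
$C{\left(U \right)} = -3 + 2 U$ ($C{\left(U \right)} = -3 + \left(U + U\right) = -3 + 2 U$)
$t{\left(S \right)} = -14$ ($t{\left(S \right)} = - 2 \left(-3 + 2 \cdot 5\right) = - 2 \left(-3 + 10\right) = \left(-2\right) 7 = -14$)
$\frac{1}{t{\left(\left(-1\right) \left(-29\right) \right)} + 430} = \frac{1}{-14 + 430} = \frac{1}{416}$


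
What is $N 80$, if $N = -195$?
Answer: $-15600$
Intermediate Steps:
$N 80 = \left(-195\right) 80 = -15600$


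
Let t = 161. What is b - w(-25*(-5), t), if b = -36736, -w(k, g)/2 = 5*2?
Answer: -36716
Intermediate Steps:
w(k, g) = -20 (w(k, g) = -10*2 = -2*10 = -20)
b - w(-25*(-5), t) = -36736 - 1*(-20) = -36736 + 20 = -36716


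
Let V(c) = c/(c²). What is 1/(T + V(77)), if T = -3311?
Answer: -77/254946 ≈ -0.00030202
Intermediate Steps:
V(c) = 1/c (V(c) = c/c² = 1/c)
1/(T + V(77)) = 1/(-3311 + 1/77) = 1/(-254946/77) = -77/254946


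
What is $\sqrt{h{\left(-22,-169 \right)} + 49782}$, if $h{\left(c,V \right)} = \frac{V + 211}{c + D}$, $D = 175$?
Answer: $\frac{4 \sqrt{8092731}}{51} \approx 223.12$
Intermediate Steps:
$h{\left(c,V \right)} = \frac{211 + V}{175 + c}$ ($h{\left(c,V \right)} = \frac{V + 211}{c + 175} = \frac{211 + V}{175 + c}$)
$\sqrt{h{\left(-22,-169 \right)} + 49782} = \sqrt{\frac{211 - 169}{175 - 22} + 49782} = \sqrt{\frac{1}{153} \cdot 42 + 49782} = \sqrt{\frac{14}{51} + 49782} = \sqrt{\frac{2538896}{51}} = \frac{4 \sqrt{8092731}}{51}$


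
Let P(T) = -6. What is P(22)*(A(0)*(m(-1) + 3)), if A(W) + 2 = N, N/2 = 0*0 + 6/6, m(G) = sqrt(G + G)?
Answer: 0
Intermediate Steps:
m(G) = sqrt(2)*sqrt(G) (m(G) = sqrt(2*G) = sqrt(2)*sqrt(G))
N = 2 (N = 2*(0*0 + 6/6) = 2*(0 + 6*(1/6)) = 2*(0 + 1) = 2*1 = 2)
A(W) = 0 (A(W) = -2 + 2 = 0)
P(22)*(A(0)*(m(-1) + 3)) = -0*(sqrt(2)*sqrt(-1) + 3) = -0*(sqrt(2)*I + 3) = -0*(I*sqrt(2) + 3) = -0*(3 + I*sqrt(2)) = -6*0 = 0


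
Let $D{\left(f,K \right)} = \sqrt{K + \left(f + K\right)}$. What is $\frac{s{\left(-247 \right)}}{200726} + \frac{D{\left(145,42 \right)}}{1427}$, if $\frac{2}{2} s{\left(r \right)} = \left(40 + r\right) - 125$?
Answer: $- \frac{166}{100363} + \frac{\sqrt{229}}{1427} \approx 0.0089506$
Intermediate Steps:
$s{\left(r \right)} = -85 + r$ ($s{\left(r \right)} = \left(40 + r\right) - 125 = -85 + r$)
$D{\left(f,K \right)} = \sqrt{f + 2 K}$ ($D{\left(f,K \right)} = \sqrt{K + \left(K + f\right)} = \sqrt{f + 2 K}$)
$\frac{s{\left(-247 \right)}}{200726} + \frac{D{\left(145,42 \right)}}{1427} = \frac{-85 - 247}{200726} + \frac{\sqrt{145 + 2 \cdot 42}}{1427} = \left(-332\right) \frac{1}{200726} + \sqrt{145 + 84} \cdot \frac{1}{1427} = - \frac{166}{100363} + \sqrt{229} \cdot \frac{1}{1427} = - \frac{166}{100363} + \frac{\sqrt{229}}{1427}$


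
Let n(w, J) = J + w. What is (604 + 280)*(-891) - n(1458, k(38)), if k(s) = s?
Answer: -789140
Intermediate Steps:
(604 + 280)*(-891) - n(1458, k(38)) = (604 + 280)*(-891) - (38 + 1458) = 884*(-891) - 1*1496 = -787644 - 1496 = -789140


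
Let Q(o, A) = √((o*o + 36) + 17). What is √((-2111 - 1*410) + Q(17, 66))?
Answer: √(-2521 + 3*√38) ≈ 50.025*I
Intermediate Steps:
Q(o, A) = √(53 + o²) (Q(o, A) = √((o² + 36) + 17) = √((36 + o²) + 17) = √(53 + o²))
√((-2111 - 1*410) + Q(17, 66)) = √((-2111 - 1*410) + √(53 + 17²)) = √((-2111 - 410) + √(53 + 289)) = √(-2521 + √342) = √(-2521 + 3*√38)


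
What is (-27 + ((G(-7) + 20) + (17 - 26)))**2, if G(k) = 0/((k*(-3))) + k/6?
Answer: 10609/36 ≈ 294.69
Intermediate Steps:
G(k) = k/6 (G(k) = 0/((-3*k)) + k*(1/6) = 0*(-1/(3*k)) + k/6 = 0 + k/6 = k/6)
(-27 + ((G(-7) + 20) + (17 - 26)))**2 = (-27 + (((1/6)*(-7) + 20) + (17 - 26)))**2 = (-27 + ((-7/6 + 20) - 9))**2 = (-27 + (113/6 - 9))**2 = (-27 + 59/6)**2 = (-103/6)**2 = 10609/36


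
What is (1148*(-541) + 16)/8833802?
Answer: -310526/4416901 ≈ -0.070304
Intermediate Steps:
(1148*(-541) + 16)/8833802 = (-621068 + 16)*(1/8833802) = -621052*1/8833802 = -310526/4416901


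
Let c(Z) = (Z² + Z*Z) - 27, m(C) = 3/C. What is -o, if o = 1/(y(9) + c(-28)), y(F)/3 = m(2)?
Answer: -2/3091 ≈ -0.00064704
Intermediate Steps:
c(Z) = -27 + 2*Z² (c(Z) = (Z² + Z²) - 27 = 2*Z² - 27 = -27 + 2*Z²)
y(F) = 9/2 (y(F) = 3*(3/2) = 9/2)
o = 2/3091 (o = 1/(9/2 + (-27 + 2*(-28)²)) = 1/(9/2 + (-27 + 2*784)) = 1/(9/2 + (-27 + 1568)) = 1/(9/2 + 1541) = 1/(3091/2) = 2/3091 ≈ 0.00064704)
-o = -1*2/3091 = -2/3091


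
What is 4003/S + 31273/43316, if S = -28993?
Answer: 733304141/1255860788 ≈ 0.58391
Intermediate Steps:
4003/S + 31273/43316 = 4003/(-28993) + 31273/43316 = 4003*(-1/28993) + 31273*(1/43316) = -4003/28993 + 31273/43316 = 733304141/1255860788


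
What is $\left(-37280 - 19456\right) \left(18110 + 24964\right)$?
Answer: $-2443846464$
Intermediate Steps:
$\left(-37280 - 19456\right) \left(18110 + 24964\right) = \left(-56736\right) 43074 = -2443846464$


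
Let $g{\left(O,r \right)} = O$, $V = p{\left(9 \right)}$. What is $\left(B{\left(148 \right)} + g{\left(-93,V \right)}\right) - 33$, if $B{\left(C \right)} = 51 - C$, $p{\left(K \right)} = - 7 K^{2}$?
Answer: $-223$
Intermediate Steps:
$V = -567$ ($V = - 7 \cdot 9^{2} = \left(-7\right) 81 = -567$)
$\left(B{\left(148 \right)} + g{\left(-93,V \right)}\right) - 33 = \left(\left(51 - 148\right) - 93\right) - 33 = \left(-97 - 93\right) - 33 = -190 - 33 = -223$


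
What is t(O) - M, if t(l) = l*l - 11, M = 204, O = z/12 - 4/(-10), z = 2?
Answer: -193211/900 ≈ -214.68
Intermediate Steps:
O = 17/30 (O = 2/12 - 4/(-10) = 2*(1/12) - 4*(-⅒) = ⅙ + ⅖ = 17/30 ≈ 0.56667)
t(l) = -11 + l² (t(l) = l² - 11 = -11 + l²)
t(O) - M = (-11 + (17/30)²) - 1*204 = (-11 + 289/900) - 204 = -9611/900 - 204 = -193211/900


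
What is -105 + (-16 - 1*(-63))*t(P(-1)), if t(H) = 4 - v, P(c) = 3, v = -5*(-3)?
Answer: -622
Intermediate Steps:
v = 15
t(H) = -11 (t(H) = 4 - 1*15 = 4 - 15 = -11)
-105 + (-16 - 1*(-63))*t(P(-1)) = -105 + (-16 - 1*(-63))*(-11) = -105 + (-16 + 63)*(-11) = -105 + 47*(-11) = -105 - 517 = -622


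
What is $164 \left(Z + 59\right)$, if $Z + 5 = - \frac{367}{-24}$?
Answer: $\frac{68183}{6} \approx 11364.0$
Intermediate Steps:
$Z = \frac{247}{24}$ ($Z = -5 - \frac{367}{-24} = -5 - - \frac{367}{24} = -5 + \frac{367}{24} = \frac{247}{24} \approx 10.292$)
$164 \left(Z + 59\right) = 164 \left(\frac{247}{24} + 59\right) = 164 \cdot \frac{1663}{24} = \frac{68183}{6}$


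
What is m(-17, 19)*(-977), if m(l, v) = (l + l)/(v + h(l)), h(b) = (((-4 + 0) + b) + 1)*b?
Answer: 33218/359 ≈ 92.529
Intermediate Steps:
h(b) = b*(-3 + b) (h(b) = ((-4 + b) + 1)*b = (-3 + b)*b = b*(-3 + b))
m(l, v) = 2*l/(v + l*(-3 + l)) (m(l, v) = (l + l)/(v + l*(-3 + l)) = (2*l)/(v + l*(-3 + l)) = 2*l/(v + l*(-3 + l)))
m(-17, 19)*(-977) = (2*(-17)/(19 - 17*(-3 - 17)))*(-977) = (2*(-17)/(19 - 17*(-20)))*(-977) = (2*(-17)/(19 + 340))*(-977) = (2*(-17)/359)*(-977) = (2*(-17)*(1/359))*(-977) = -34/359*(-977) = 33218/359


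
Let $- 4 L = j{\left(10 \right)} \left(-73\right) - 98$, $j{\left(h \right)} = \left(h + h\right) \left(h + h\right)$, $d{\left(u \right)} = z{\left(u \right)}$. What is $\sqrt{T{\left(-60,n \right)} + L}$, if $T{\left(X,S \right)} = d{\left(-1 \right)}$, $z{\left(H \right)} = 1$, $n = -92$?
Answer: $\frac{7 \sqrt{598}}{2} \approx 85.589$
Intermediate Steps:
$d{\left(u \right)} = 1$
$T{\left(X,S \right)} = 1$
$j{\left(h \right)} = 4 h^{2}$ ($j{\left(h \right)} = 2 h 2 h = 4 h^{2}$)
$L = \frac{14649}{2}$ ($L = - \frac{4 \cdot 10^{2} \left(-73\right) - 98}{4} = - \frac{4 \cdot 100 \left(-73\right) - 98}{4} = - \frac{400 \left(-73\right) - 98}{4} = - \frac{-29200 - 98}{4} = \left(- \frac{1}{4}\right) \left(-29298\right) = \frac{14649}{2} \approx 7324.5$)
$\sqrt{T{\left(-60,n \right)} + L} = \sqrt{1 + \frac{14649}{2}} = \sqrt{\frac{14651}{2}} = \frac{7 \sqrt{598}}{2}$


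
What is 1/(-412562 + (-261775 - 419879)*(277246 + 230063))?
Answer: -1/345809621648 ≈ -2.8918e-12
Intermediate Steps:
1/(-412562 + (-261775 - 419879)*(277246 + 230063)) = 1/(-412562 - 681654*507309) = 1/(-412562 - 345809209086) = 1/(-345809621648) = -1/345809621648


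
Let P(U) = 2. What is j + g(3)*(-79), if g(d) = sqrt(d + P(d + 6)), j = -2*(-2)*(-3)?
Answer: -12 - 79*sqrt(5) ≈ -188.65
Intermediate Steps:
j = -12 (j = 4*(-3) = -12)
g(d) = sqrt(2 + d) (g(d) = sqrt(d + 2) = sqrt(2 + d))
j + g(3)*(-79) = -12 + sqrt(2 + 3)*(-79) = -12 + sqrt(5)*(-79) = -12 - 79*sqrt(5)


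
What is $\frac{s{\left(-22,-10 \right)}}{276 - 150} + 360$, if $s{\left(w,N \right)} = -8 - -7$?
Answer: $\frac{45359}{126} \approx 359.99$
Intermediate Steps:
$s{\left(w,N \right)} = -1$ ($s{\left(w,N \right)} = -8 + 7 = -1$)
$\frac{s{\left(-22,-10 \right)}}{276 - 150} + 360 = - \frac{1}{276 - 150} + 360 = - \frac{1}{126} + 360 = \frac{45359}{126}$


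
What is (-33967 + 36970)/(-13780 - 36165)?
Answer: -429/7135 ≈ -0.060126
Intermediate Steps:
(-33967 + 36970)/(-13780 - 36165) = 3003/(-49945) = 3003*(-1/49945) = -429/7135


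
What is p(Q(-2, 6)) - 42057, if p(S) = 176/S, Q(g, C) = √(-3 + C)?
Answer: -42057 + 176*√3/3 ≈ -41955.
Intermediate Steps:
p(Q(-2, 6)) - 42057 = 176/(√(-3 + 6)) - 42057 = 176/(√3) - 42057 = 176*(√3/3) - 42057 = 176*√3/3 - 42057 = -42057 + 176*√3/3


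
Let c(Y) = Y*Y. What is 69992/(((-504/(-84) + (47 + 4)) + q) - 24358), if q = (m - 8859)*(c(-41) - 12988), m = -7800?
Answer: 17498/47084753 ≈ 0.00037163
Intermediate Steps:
c(Y) = Y²
q = 188363313 (q = (-7800 - 8859)*((-41)² - 12988) = -16659*(1681 - 12988) = -16659*(-11307) = 188363313)
69992/(((-504/(-84) + (47 + 4)) + q) - 24358) = 69992/(((-504/(-84) + (47 + 4)) + 188363313) - 24358) = 69992/(((-504*(-1)/84 + 51) + 188363313) - 24358) = 69992/(((-9*(-⅔) + 51) + 188363313) - 24358) = 69992/(((6 + 51) + 188363313) - 24358) = 69992/((57 + 188363313) - 24358) = 69992/(188363370 - 24358) = 69992/188339012 = 69992*(1/188339012) = 17498/47084753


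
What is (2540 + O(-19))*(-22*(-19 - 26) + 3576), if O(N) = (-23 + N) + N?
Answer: 11319114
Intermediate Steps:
O(N) = -23 + 2*N
(2540 + O(-19))*(-22*(-19 - 26) + 3576) = (2540 + (-23 + 2*(-19)))*(-22*(-19 - 26) + 3576) = (2540 + (-23 - 38))*(-22*(-45) + 3576) = (2540 - 61)*(990 + 3576) = 2479*4566 = 11319114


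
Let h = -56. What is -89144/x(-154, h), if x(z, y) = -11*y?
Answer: -1013/7 ≈ -144.71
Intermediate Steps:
-89144/x(-154, h) = -89144/((-11*(-56))) = -89144/616 = -89144*1/616 = -1013/7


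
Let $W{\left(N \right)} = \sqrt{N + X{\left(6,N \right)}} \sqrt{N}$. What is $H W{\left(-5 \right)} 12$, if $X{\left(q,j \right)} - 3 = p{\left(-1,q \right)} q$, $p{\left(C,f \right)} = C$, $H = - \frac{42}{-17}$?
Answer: $- \frac{1008 \sqrt{10}}{17} \approx -187.5$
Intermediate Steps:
$H = \frac{42}{17}$ ($H = \left(-42\right) \left(- \frac{1}{17}\right) = \frac{42}{17} \approx 2.4706$)
$X{\left(q,j \right)} = 3 - q$
$W{\left(N \right)} = \sqrt{N} \sqrt{-3 + N}$ ($W{\left(N \right)} = \sqrt{N + \left(3 - 6\right)} \sqrt{N} = \sqrt{N - 3} \sqrt{N} = \sqrt{-3 + N} \sqrt{N} = \sqrt{N} \sqrt{-3 + N}$)
$H W{\left(-5 \right)} 12 = \frac{42 \sqrt{-5} \sqrt{-3 - 5}}{17} \cdot 12 = \frac{42 i \sqrt{5} \sqrt{-8}}{17} \cdot 12 = \frac{42 i \sqrt{5} \cdot 2 i \sqrt{2}}{17} \cdot 12 = \frac{42 \left(- 2 \sqrt{10}\right)}{17} \cdot 12 = - \frac{84 \sqrt{10}}{17} \cdot 12 = - \frac{1008 \sqrt{10}}{17}$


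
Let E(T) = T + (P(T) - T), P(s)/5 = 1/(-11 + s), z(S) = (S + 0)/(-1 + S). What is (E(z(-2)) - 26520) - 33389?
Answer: -1857194/31 ≈ -59910.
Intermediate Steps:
z(S) = S/(-1 + S)
P(s) = 5/(-11 + s)
E(T) = 5/(-11 + T) (E(T) = T + (5/(-11 + T) - T) = T + (-T + 5/(-11 + T)) = 5/(-11 + T))
(E(z(-2)) - 26520) - 33389 = (5/(-11 - 2/(-1 - 2)) - 26520) - 33389 = (5/(-11 - 2/(-3)) - 26520) - 33389 = (5/(-11 - 2*(-⅓)) - 26520) - 33389 = (5/(-11 + ⅔) - 26520) - 33389 = (5/(-31/3) - 26520) - 33389 = (5*(-3/31) - 26520) - 33389 = (-15/31 - 26520) - 33389 = -822135/31 - 33389 = -1857194/31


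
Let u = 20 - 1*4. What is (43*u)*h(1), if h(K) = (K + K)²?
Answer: 2752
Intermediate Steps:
h(K) = 4*K² (h(K) = (2*K)² = 4*K²)
u = 16 (u = 20 - 4 = 16)
(43*u)*h(1) = (43*16)*(4*1²) = 688*(4*1) = 688*4 = 2752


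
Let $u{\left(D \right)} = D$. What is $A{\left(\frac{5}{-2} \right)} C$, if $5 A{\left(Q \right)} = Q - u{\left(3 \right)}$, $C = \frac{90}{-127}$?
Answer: $\frac{99}{127} \approx 0.77953$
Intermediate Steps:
$C = - \frac{90}{127}$ ($C = 90 \left(- \frac{1}{127}\right) = - \frac{90}{127} \approx -0.70866$)
$A{\left(Q \right)} = - \frac{3}{5} + \frac{Q}{5}$ ($A{\left(Q \right)} = \frac{Q - 3}{5} = \frac{-3 + Q}{5} = - \frac{3}{5} + \frac{Q}{5}$)
$A{\left(\frac{5}{-2} \right)} C = \left(- \frac{3}{5} + \frac{5 \frac{1}{-2}}{5}\right) \left(- \frac{90}{127}\right) = \left(- \frac{3}{5} + \frac{5 \left(- \frac{1}{2}\right)}{5}\right) \left(- \frac{90}{127}\right) = \left(- \frac{3}{5} + \frac{1}{5} \left(- \frac{5}{2}\right)\right) \left(- \frac{90}{127}\right) = \left(- \frac{3}{5} - \frac{1}{2}\right) \left(- \frac{90}{127}\right) = \left(- \frac{11}{10}\right) \left(- \frac{90}{127}\right) = \frac{99}{127}$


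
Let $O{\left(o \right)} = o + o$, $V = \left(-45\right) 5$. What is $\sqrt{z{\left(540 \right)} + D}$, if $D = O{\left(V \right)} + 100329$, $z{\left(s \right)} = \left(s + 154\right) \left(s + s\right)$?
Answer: $\sqrt{849399} \approx 921.63$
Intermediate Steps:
$V = -225$
$O{\left(o \right)} = 2 o$
$z{\left(s \right)} = 2 s \left(154 + s\right)$ ($z{\left(s \right)} = \left(154 + s\right) 2 s = 2 s \left(154 + s\right)$)
$D = 99879$ ($D = 2 \left(-225\right) + 100329 = -450 + 100329 = 99879$)
$\sqrt{z{\left(540 \right)} + D} = \sqrt{2 \cdot 540 \left(154 + 540\right) + 99879} = \sqrt{2 \cdot 540 \cdot 694 + 99879} = \sqrt{749520 + 99879} = \sqrt{849399}$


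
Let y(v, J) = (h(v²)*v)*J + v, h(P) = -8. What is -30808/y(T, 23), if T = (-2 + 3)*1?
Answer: 30808/183 ≈ 168.35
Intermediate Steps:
T = 1 (T = 1*1 = 1)
y(v, J) = v - 8*J*v (y(v, J) = (-8*v)*J + v = -8*J*v + v = v - 8*J*v)
-30808/y(T, 23) = -30808/(1 - 8*23) = -30808/(1 - 184) = -30808/(1*(-183)) = -30808/(-183) = -30808*(-1/183) = 30808/183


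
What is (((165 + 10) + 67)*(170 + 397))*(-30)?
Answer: -4116420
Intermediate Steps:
(((165 + 10) + 67)*(170 + 397))*(-30) = ((175 + 67)*567)*(-30) = (242*567)*(-30) = 137214*(-30) = -4116420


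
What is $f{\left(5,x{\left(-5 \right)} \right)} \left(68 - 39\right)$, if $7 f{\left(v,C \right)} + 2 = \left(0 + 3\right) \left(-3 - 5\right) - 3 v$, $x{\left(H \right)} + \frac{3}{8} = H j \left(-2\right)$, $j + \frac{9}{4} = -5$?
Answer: $- \frac{1189}{7} \approx -169.86$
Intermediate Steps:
$j = - \frac{29}{4}$ ($j = - \frac{9}{4} - 5 = - \frac{29}{4} \approx -7.25$)
$x{\left(H \right)} = - \frac{3}{8} + \frac{29 H}{2}$ ($x{\left(H \right)} = - \frac{3}{8} + H \left(\left(- \frac{29}{4}\right) \left(-2\right)\right) = - \frac{3}{8} + H \frac{29}{2} = - \frac{3}{8} + \frac{29 H}{2}$)
$f{\left(v,C \right)} = - \frac{26}{7} - \frac{3 v}{7}$ ($f{\left(v,C \right)} = - \frac{2}{7} + \frac{\left(0 + 3\right) \left(-3 - 5\right) - 3 v}{7} = - \frac{2}{7} + \frac{3 \left(-8\right) - 3 v}{7} = - \frac{2}{7} + \frac{-24 - 3 v}{7} = - \frac{2}{7} - \left(\frac{24}{7} + \frac{3 v}{7}\right) = - \frac{26}{7} - \frac{3 v}{7}$)
$f{\left(5,x{\left(-5 \right)} \right)} \left(68 - 39\right) = \left(- \frac{26}{7} - \frac{15}{7}\right) \left(68 - 39\right) = \left(- \frac{26}{7} - \frac{15}{7}\right) 29 = \left(- \frac{41}{7}\right) 29 = - \frac{1189}{7}$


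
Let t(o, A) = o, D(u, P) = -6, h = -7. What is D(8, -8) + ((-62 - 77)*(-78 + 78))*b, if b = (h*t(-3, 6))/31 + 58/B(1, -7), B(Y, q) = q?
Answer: -6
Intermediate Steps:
b = -1651/217 (b = -7*(-3)/31 + 58/(-7) = 21*(1/31) + 58*(-1/7) = 21/31 - 58/7 = -1651/217 ≈ -7.6083)
D(8, -8) + ((-62 - 77)*(-78 + 78))*b = -6 + ((-62 - 77)*(-78 + 78))*(-1651/217) = -6 - 139*0*(-1651/217) = -6 + 0*(-1651/217) = -6 + 0 = -6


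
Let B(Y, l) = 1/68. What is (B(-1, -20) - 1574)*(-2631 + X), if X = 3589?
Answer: -51267849/34 ≈ -1.5079e+6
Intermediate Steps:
B(Y, l) = 1/68
(B(-1, -20) - 1574)*(-2631 + X) = (1/68 - 1574)*(-2631 + 3589) = -107031/68*958 = -51267849/34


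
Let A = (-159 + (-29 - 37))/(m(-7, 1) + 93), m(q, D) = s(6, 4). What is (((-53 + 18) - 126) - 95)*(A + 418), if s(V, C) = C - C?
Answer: -3298048/31 ≈ -1.0639e+5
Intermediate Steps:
s(V, C) = 0
m(q, D) = 0
A = -75/31 (A = (-159 + (-29 - 37))/(0 + 93) = (-159 - 66)/93 = -225*1/93 = -75/31 ≈ -2.4194)
(((-53 + 18) - 126) - 95)*(A + 418) = (((-53 + 18) - 126) - 95)*(-75/31 + 418) = ((-35 - 126) - 95)*(12883/31) = (-161 - 95)*(12883/31) = -256*12883/31 = -3298048/31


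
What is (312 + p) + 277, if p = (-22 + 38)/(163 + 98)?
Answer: 153745/261 ≈ 589.06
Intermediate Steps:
p = 16/261 ≈ 0.061303
(312 + p) + 277 = (312 + 16/261) + 277 = 81448/261 + 277 = 153745/261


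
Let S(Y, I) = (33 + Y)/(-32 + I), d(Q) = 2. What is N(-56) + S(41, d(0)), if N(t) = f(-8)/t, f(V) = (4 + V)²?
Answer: -289/105 ≈ -2.7524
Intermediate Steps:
S(Y, I) = (33 + Y)/(-32 + I)
N(t) = 16/t (N(t) = (4 - 8)²/t = (-4)²/t = 16/t)
N(-56) + S(41, d(0)) = 16/(-56) + (33 + 41)/(-32 + 2) = 16*(-1/56) + 74/(-30) = -2/7 - 1/30*74 = -2/7 - 37/15 = -289/105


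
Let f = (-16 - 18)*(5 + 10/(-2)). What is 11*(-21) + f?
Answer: -231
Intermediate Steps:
f = 0 (f = -34*(5 + 10*(-½)) = -34*(5 - 5) = -34*0 = 0)
11*(-21) + f = 11*(-21) + 0 = -231 + 0 = -231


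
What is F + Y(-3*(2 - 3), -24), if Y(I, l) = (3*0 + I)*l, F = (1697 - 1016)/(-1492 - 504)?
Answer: -144393/1996 ≈ -72.341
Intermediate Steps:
F = -681/1996 (F = 681/(-1996) = 681*(-1/1996) = -681/1996 ≈ -0.34118)
Y(I, l) = I*l (Y(I, l) = (0 + I)*l = I*l)
F + Y(-3*(2 - 3), -24) = -681/1996 - 3*(2 - 3)*(-24) = -681/1996 - 3*(-1)*(-24) = -681/1996 + 3*(-24) = -681/1996 - 72 = -144393/1996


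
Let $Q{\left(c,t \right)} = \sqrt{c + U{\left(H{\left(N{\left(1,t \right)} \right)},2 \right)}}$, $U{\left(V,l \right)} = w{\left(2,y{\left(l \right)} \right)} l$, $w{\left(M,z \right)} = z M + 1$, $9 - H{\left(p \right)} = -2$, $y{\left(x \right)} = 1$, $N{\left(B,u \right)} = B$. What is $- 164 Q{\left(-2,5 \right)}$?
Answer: $-328$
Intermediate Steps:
$H{\left(p \right)} = 11$ ($H{\left(p \right)} = 9 - -2 = 9 + 2 = 11$)
$w{\left(M,z \right)} = 1 + M z$ ($w{\left(M,z \right)} = M z + 1 = 1 + M z$)
$U{\left(V,l \right)} = 3 l$ ($U{\left(V,l \right)} = \left(1 + 2 \cdot 1\right) l = \left(1 + 2\right) l = 3 l$)
$Q{\left(c,t \right)} = \sqrt{6 + c}$ ($Q{\left(c,t \right)} = \sqrt{c + 3 \cdot 2} = \sqrt{c + 6} = \sqrt{6 + c}$)
$- 164 Q{\left(-2,5 \right)} = - 164 \sqrt{6 - 2} = - 164 \sqrt{4} = \left(-164\right) 2 = -328$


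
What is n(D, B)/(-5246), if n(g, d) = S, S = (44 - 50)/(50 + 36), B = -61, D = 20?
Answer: 3/225578 ≈ 1.3299e-5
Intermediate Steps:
S = -3/43 (S = -6/86 = -6*1/86 = -3/43 ≈ -0.069767)
n(g, d) = -3/43
n(D, B)/(-5246) = -3/43/(-5246) = -3/43*(-1/5246) = 3/225578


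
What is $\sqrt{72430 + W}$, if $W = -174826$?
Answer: $2 i \sqrt{25599} \approx 319.99 i$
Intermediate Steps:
$\sqrt{72430 + W} = \sqrt{72430 - 174826} = \sqrt{-102396} = 2 i \sqrt{25599}$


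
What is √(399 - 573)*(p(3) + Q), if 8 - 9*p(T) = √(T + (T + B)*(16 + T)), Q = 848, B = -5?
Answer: √6090/9 + 7640*I*√174/9 ≈ 8.6709 + 11198.0*I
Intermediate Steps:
p(T) = 8/9 - √(T + (-5 + T)*(16 + T))/9 (p(T) = 8/9 - √(T + (T - 5)*(16 + T))/9 = 8/9 - √(T + (-5 + T)*(16 + T))/9)
√(399 - 573)*(p(3) + Q) = √(399 - 573)*((8/9 - √(-80 + 3² + 12*3)/9) + 848) = √(-174)*((8/9 - √(-80 + 9 + 36)/9) + 848) = (I*√174)*((8/9 - I*√35/9) + 848) = (I*√174)*(7640/9 - I*√35/9) = I*√174*(7640/9 - I*√35/9)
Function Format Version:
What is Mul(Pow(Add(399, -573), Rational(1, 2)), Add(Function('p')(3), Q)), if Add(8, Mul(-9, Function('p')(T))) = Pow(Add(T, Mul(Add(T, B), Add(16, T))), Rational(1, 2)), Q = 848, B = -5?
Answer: Add(Mul(Rational(1, 9), Pow(6090, Rational(1, 2))), Mul(Rational(7640, 9), I, Pow(174, Rational(1, 2)))) ≈ Add(8.6709, Mul(11198., I))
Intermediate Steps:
Function('p')(T) = Add(Rational(8, 9), Mul(Rational(-1, 9), Pow(Add(T, Mul(Add(-5, T), Add(16, T))), Rational(1, 2)))) (Function('p')(T) = Add(Rational(8, 9), Mul(Rational(-1, 9), Pow(Add(T, Mul(Add(T, -5), Add(16, T))), Rational(1, 2)))) = Add(Rational(8, 9), Mul(Rational(-1, 9), Pow(Add(T, Mul(Add(-5, T), Add(16, T))), Rational(1, 2)))))
Mul(Pow(Add(399, -573), Rational(1, 2)), Add(Function('p')(3), Q)) = Mul(Pow(Add(399, -573), Rational(1, 2)), Add(Add(Rational(8, 9), Mul(Rational(-1, 9), Pow(Add(-80, Pow(3, 2), Mul(12, 3)), Rational(1, 2)))), 848)) = Mul(Pow(-174, Rational(1, 2)), Add(Add(Rational(8, 9), Mul(Rational(-1, 9), Pow(Add(-80, 9, 36), Rational(1, 2)))), 848)) = Mul(Mul(I, Pow(174, Rational(1, 2))), Add(Add(Rational(8, 9), Mul(Rational(-1, 9), Pow(-35, Rational(1, 2)))), 848)) = Mul(Mul(I, Pow(174, Rational(1, 2))), Add(Add(Rational(8, 9), Mul(Rational(-1, 9), Mul(I, Pow(35, Rational(1, 2))))), 848)) = Mul(Mul(I, Pow(174, Rational(1, 2))), Add(Add(Rational(8, 9), Mul(Rational(-1, 9), I, Pow(35, Rational(1, 2)))), 848)) = Mul(Mul(I, Pow(174, Rational(1, 2))), Add(Rational(7640, 9), Mul(Rational(-1, 9), I, Pow(35, Rational(1, 2))))) = Mul(I, Pow(174, Rational(1, 2)), Add(Rational(7640, 9), Mul(Rational(-1, 9), I, Pow(35, Rational(1, 2)))))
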